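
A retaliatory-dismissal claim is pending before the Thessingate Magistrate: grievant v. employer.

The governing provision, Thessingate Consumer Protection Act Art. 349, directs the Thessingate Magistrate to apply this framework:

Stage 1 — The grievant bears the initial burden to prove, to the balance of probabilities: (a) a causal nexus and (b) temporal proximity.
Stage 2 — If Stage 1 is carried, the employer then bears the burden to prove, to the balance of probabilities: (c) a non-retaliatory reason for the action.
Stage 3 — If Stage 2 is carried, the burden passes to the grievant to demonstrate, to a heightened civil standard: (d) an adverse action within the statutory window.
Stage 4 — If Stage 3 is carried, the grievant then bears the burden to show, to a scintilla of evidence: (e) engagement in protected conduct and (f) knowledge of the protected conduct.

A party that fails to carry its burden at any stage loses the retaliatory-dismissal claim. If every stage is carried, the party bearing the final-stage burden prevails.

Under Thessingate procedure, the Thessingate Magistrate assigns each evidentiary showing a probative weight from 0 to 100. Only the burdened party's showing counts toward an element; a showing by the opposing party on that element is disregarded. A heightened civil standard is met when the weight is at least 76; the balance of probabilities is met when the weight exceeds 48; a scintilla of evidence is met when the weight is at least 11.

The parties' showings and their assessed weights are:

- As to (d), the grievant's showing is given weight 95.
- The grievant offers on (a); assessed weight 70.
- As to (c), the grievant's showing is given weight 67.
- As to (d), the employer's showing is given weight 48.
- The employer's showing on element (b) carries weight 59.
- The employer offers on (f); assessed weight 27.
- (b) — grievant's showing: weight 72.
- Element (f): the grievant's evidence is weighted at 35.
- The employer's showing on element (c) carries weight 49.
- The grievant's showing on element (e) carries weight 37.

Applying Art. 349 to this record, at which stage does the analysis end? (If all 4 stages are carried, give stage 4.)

stage 4

Stage 1 — burden on grievant; standard: the balance of probabilities (weight exceeds 48).
    (a): 70 > 48 [met]
    (b): 72 (employer's 59 disregarded) > 48 [met]
  The grievant carries Stage 1; the employer now bears the burden.
Stage 2 — burden on employer; standard: the balance of probabilities (weight exceeds 48).
    (c): 49 (grievant's 67 disregarded) > 48 [met]
  Stage 2 carried; the burden shifts to the grievant.
Stage 3 — burden on grievant; standard: a heightened civil standard (weight is at least 76).
    (d): 95 (employer's 48 disregarded) ≥ 76 [met]
  Stage 3 is satisfied; the grievant continues to bear the burden.
Stage 4 — burden on grievant; standard: a scintilla of evidence (weight is at least 11).
    (e): 37 ≥ 11 [met]
    (f): 35 (employer's 27 disregarded) ≥ 11 [met]
  All elements met at the final stage.
With every stage satisfied, the grievant prevails.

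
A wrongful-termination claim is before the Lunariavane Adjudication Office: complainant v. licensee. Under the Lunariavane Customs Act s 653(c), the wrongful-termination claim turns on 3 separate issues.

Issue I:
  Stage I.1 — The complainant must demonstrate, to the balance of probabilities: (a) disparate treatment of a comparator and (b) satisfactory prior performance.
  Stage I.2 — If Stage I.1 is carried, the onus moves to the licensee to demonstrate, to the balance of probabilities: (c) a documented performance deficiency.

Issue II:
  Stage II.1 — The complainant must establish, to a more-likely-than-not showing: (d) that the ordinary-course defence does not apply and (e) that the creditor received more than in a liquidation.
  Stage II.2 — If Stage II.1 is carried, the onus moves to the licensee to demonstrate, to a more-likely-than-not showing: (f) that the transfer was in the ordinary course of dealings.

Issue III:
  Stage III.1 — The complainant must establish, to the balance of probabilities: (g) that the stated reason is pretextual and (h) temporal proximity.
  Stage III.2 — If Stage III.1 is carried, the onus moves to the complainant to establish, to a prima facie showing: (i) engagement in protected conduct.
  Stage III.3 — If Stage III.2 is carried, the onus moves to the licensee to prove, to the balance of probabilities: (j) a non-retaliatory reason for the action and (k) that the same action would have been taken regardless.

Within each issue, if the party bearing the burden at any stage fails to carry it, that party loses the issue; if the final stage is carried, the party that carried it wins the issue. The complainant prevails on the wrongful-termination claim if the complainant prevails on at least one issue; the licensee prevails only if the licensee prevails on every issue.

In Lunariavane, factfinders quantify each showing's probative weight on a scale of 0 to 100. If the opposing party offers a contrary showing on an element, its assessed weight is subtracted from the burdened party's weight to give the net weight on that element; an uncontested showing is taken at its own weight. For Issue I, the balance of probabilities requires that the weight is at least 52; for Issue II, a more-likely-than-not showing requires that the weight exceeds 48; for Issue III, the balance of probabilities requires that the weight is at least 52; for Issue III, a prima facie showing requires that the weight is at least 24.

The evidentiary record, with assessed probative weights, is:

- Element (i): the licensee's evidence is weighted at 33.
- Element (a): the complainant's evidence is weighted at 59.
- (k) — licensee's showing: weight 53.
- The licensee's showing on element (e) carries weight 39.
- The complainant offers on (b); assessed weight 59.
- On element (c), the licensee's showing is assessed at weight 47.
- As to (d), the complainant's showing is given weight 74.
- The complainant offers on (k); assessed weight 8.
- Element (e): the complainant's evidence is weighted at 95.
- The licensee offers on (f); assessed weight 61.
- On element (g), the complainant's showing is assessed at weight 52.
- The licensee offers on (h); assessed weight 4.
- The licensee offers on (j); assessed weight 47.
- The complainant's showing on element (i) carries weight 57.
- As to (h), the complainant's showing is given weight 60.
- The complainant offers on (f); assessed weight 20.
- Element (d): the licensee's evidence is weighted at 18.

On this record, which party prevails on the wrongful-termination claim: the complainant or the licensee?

— Issue I —
Stage I.1 (complainant, the balance of probabilities, weight is at least 52): (a) 59 ≥ 52 — meets; (b) 59 ≥ 52 — meets.
  Stage I.1 is satisfied; the onus moves to the licensee.
Stage I.2 (licensee, the balance of probabilities, weight is at least 52): (c) 47 < 52 — fails.
  Not every element is met, so the licensee fails to carry Stage I.2.
The complainant prevails on this issue.
— Issue II —
At Stage II.1 the complainant must meet a more-likely-than-not showing (weight exceeds 48): on (d) the weight is 74 less the opposing 18 gives net 56, which does exceed 48, so (d) meets the standard; on (e) the weight is 95 less the opposing 39 gives net 56, > 48, so (e) meets the standard.
  The complainant carries Stage II.1; the licensee now bears the burden.
At Stage II.2 the licensee must meet a more-likely-than-not showing (weight exceeds 48): on (f) the weight is 61 less the opposing 20 gives net 41, which does not exceed 48, so (f) does not meet the standard.
  Not every element is met, so the licensee fails to carry Stage II.2.
The complainant prevails on this issue.
— Issue III —
Stage III.1 (complainant, the balance of probabilities, weight is at least 52): (g) 52 ≥ 52 — meets; (h) net 60−4=56 ≥ 52 — meets.
  Stage III.1 is satisfied; the complainant continues to bear the burden.
Stage III.2 (complainant, a prima facie showing, weight is at least 24): (i) net 57−33=24 ≥ 24 — meets.
  Stage III.2 carried; the burden shifts to the licensee.
Stage III.3 (licensee, the balance of probabilities, weight is at least 52): (j) 47 < 52 — fails; (k) net 53−8=45 < 52 — fails.
  Stage III.3 not carried; the licensee fails its burden.
The complainant prevails on this issue.
Per-issue: Issue I → complainant; Issue II → complainant; Issue III → complainant. The complainant must prevail on at least one issue; overall, the complainant prevails.

complainant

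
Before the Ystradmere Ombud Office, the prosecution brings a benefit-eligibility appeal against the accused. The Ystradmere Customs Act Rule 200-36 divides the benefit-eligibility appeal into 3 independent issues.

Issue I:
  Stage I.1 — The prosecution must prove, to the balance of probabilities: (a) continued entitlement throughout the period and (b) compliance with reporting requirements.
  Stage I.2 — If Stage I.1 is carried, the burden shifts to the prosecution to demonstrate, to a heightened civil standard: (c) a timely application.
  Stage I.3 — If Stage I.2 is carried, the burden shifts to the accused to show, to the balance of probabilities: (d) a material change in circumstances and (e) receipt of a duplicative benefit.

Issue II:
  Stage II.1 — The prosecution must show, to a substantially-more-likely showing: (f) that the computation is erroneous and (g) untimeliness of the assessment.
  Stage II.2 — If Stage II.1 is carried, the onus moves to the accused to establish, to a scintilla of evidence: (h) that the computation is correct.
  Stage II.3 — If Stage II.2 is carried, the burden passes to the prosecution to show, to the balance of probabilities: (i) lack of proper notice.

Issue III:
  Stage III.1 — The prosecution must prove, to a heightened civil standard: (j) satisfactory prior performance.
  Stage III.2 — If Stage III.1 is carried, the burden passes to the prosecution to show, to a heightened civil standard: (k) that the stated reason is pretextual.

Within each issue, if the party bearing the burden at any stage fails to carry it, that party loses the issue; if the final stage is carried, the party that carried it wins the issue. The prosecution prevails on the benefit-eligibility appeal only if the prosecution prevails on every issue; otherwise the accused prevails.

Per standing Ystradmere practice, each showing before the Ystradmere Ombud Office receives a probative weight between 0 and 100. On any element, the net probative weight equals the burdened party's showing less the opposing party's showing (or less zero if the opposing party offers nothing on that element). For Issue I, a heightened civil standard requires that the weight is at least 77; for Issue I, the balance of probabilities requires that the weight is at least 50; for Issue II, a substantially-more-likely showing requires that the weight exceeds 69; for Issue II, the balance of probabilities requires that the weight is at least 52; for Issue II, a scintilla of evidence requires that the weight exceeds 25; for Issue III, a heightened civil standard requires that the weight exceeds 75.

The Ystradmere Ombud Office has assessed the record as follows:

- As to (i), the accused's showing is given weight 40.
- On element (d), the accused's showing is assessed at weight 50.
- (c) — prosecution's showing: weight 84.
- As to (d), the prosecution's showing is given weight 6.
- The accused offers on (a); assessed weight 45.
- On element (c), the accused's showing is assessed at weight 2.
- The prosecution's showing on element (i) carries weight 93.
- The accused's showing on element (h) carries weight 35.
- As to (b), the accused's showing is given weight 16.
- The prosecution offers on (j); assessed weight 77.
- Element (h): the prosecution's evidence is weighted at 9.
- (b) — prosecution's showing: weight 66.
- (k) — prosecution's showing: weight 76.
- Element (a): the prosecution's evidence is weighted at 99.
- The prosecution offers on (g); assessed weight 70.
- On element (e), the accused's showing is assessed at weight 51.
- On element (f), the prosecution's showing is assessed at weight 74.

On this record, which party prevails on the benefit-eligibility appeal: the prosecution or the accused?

prosecution

— Issue I —
At Stage I.1 the prosecution must meet the balance of probabilities (weight is at least 50): on (a) the weight is 99 less the opposing 45 gives net 54, ≥ 50, so (a) meets the standard; on (b) the weight is 66 less the opposing 16 gives net 50, which does reach 50, so (b) meets the standard.
  Stage I.1 is satisfied; the prosecution continues to bear the burden.
At Stage I.2 the prosecution must meet a heightened civil standard (weight is at least 77): on (c) the weight is 84 less the opposing 2 gives net 82, which does reach 77, so (c) meets the standard.
  Stage I.2 is satisfied; the onus moves to the accused.
At Stage I.3 the accused must meet the balance of probabilities (weight is at least 50): on (d) the weight is 50 less the opposing 6 gives net 44, which does not reach 50, so (d) does not meet the standard; on (e) the weight is 51, ≥ 50, so (e) meets the standard.
  Not every element is met, so the accused fails to carry Stage I.3.
The prosecution prevails on this issue.
— Issue II —
Stage II.1 (prosecution, a substantially-more-likely showing, weight exceeds 69): (f) 74 > 69 — meets; (g) 70 > 69 — meets.
  The prosecution carries Stage II.1; the accused now bears the burden.
Stage II.2 (accused, a scintilla of evidence, weight exceeds 25): (h) net 35−9=26 > 25 — meets.
  Stage II.2 carried; the burden shifts to the prosecution.
Stage II.3 (prosecution, the balance of probabilities, weight is at least 52): (i) net 93−40=53 ≥ 52 — meets.
  Stage II.3 carried; the final stage is satisfied.
With every stage satisfied, the prosecution prevails on this issue.
— Issue III —
Stage III.1 — burden on prosecution; standard: a heightened civil standard (weight exceeds 75).
    (j): 77 > 75 [met]
  Stage III.1 carried; the burden remains with the prosecution.
Stage III.2 — burden on prosecution; standard: a heightened civil standard (weight exceeds 75).
    (k): 76 > 75 [met]
  The prosecution carries the last stage.
Every stage carried; the prosecution prevails on this issue.
Per-issue: Issue I → prosecution; Issue II → prosecution; Issue III → prosecution. The prosecution must prevail on every issue; overall, the prosecution prevails.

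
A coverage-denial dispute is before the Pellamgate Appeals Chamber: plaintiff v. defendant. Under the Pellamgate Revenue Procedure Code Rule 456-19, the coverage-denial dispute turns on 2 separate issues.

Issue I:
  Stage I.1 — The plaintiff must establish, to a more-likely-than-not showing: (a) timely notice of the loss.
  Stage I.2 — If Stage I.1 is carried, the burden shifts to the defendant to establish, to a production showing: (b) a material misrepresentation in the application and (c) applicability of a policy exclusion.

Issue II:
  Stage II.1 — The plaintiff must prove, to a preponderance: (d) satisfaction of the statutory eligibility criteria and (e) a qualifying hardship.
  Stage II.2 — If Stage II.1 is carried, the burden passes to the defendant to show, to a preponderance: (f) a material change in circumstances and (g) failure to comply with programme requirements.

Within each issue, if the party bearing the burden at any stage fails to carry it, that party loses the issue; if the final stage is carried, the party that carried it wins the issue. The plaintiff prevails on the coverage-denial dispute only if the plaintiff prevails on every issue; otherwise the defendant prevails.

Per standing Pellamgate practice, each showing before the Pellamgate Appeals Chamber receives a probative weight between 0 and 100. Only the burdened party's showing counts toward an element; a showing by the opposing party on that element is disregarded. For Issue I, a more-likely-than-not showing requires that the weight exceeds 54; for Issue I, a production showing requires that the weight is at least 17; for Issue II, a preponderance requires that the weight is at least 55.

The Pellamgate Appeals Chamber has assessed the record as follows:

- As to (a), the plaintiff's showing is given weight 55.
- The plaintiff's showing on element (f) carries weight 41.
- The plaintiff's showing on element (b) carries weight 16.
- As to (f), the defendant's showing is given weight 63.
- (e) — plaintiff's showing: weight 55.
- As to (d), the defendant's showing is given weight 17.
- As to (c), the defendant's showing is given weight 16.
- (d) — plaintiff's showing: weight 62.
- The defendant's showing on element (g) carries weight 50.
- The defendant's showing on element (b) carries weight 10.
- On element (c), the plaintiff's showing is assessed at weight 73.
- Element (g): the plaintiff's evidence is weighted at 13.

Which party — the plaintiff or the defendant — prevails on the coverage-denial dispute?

— Issue I —
Stage I.1 (plaintiff, a more-likely-than-not showing, weight exceeds 54): (a) 55 > 54 — meets.
  All elements met. The burden passes to the defendant.
Stage I.2 (defendant, a production showing, weight is at least 17): (b) 10 (plaintiff's 16 disregarded) < 17 — fails; (c) 16 (plaintiff's 73 disregarded) < 17 — fails.
  Not every element is met, so the defendant fails to carry Stage I.2.
The analysis ends at Stage I.2; the plaintiff prevails on this issue.
— Issue II —
Stage II.1 (plaintiff, a preponderance, weight is at least 55): (d) 62 (defendant's 17 disregarded) ≥ 55 — meets; (e) 55 ≥ 55 — meets.
  Stage II.1 carried; the burden shifts to the defendant.
Stage II.2 (defendant, a preponderance, weight is at least 55): (f) 63 (plaintiff's 41 disregarded) ≥ 55 — meets; (g) 50 (plaintiff's 13 disregarded) < 55 — fails.
  Not every element is met, so the defendant fails to carry Stage II.2.
The analysis ends at Stage II.2; the plaintiff prevails on this issue.
Per-issue: Issue I → plaintiff; Issue II → plaintiff. The plaintiff must prevail on every issue; overall, the plaintiff prevails.

plaintiff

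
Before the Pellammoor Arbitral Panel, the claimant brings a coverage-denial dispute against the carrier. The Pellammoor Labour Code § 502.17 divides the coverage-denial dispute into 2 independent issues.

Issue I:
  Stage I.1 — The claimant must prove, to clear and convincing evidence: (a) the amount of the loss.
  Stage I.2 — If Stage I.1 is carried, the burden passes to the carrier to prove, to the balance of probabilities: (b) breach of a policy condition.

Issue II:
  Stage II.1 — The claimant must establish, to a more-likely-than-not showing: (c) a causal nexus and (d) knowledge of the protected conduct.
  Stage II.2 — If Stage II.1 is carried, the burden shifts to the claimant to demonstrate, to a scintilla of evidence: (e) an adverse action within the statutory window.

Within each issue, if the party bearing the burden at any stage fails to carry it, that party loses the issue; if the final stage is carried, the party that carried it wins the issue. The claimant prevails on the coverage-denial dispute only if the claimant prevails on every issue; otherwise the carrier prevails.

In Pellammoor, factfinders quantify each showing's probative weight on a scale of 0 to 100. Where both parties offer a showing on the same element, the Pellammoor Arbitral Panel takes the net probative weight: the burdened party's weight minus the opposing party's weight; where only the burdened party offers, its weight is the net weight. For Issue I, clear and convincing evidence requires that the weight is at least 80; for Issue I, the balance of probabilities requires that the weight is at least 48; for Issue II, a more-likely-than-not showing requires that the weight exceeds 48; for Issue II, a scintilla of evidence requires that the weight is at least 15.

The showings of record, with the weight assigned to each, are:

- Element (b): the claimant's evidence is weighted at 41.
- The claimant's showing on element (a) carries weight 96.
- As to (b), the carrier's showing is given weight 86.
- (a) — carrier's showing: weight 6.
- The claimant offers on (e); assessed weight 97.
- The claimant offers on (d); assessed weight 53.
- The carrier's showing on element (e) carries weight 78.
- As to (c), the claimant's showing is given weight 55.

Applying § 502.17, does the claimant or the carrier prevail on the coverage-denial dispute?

— Issue I —
At Stage I.1 the claimant must meet clear and convincing evidence (weight is at least 80): on (a) the weight is 96 less the opposing 6 gives net 90, ≥ 80, so (a) meets the standard.
  Stage I.1 is satisfied; the onus moves to the carrier.
At Stage I.2 the carrier must meet the balance of probabilities (weight is at least 48): on (b) the weight is 86 less the opposing 41 gives net 45, which does not reach 48, so (b) does not meet the standard.
  The carrier does not carry Stage I.2.
So the claimant prevails on this issue.
— Issue II —
Stage II.1 (claimant, a more-likely-than-not showing, weight exceeds 48): (c) 55 > 48 — meets; (d) 53 > 48 — meets.
  Stage II.1 is satisfied; the claimant continues to bear the burden.
Stage II.2 (claimant, a scintilla of evidence, weight is at least 15): (e) net 97−78=19 ≥ 15 — meets.
  All elements met at the final stage.
Every stage carried; the claimant prevails on this issue.
Per-issue: Issue I → claimant; Issue II → claimant. The claimant must prevail on every issue; overall, the claimant prevails.

claimant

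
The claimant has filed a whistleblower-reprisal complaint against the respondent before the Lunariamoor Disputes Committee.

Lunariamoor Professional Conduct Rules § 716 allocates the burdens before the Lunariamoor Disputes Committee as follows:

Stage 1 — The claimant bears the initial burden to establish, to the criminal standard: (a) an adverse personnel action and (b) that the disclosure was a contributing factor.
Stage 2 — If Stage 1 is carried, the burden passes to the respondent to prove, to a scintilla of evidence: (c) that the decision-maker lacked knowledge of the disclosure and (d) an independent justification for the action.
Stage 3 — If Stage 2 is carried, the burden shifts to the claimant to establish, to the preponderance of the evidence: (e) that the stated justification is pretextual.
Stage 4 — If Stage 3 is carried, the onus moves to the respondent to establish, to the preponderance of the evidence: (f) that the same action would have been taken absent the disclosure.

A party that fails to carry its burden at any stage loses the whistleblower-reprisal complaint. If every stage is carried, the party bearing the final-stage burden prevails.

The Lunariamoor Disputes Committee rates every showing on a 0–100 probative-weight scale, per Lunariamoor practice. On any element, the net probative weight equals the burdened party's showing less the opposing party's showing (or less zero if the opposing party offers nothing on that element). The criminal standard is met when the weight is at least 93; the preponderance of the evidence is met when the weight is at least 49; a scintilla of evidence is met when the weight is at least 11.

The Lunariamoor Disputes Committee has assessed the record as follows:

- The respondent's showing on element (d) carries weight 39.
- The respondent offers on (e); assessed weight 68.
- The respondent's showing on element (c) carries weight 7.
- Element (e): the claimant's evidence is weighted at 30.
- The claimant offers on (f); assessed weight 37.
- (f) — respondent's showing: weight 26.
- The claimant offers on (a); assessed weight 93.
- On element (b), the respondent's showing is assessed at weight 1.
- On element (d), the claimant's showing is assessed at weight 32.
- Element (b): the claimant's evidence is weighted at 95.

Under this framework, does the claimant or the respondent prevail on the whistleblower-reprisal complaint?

claimant

Stage 1 — burden on claimant; standard: the criminal standard (weight is at least 93).
    (a): 93 ≥ 93 [met]
    (b): 95 − 1 = 94 ≥ 93 [met]
  Stage 1 is satisfied; the onus moves to the respondent.
Stage 2 — burden on respondent; standard: a scintilla of evidence (weight is at least 11).
    (c): 7 < 11 [not met]
    (d): 39 − 32 = 7 < 11 [not met]
  Not every element is met, so the respondent fails to carry Stage 2.
The claimant prevails.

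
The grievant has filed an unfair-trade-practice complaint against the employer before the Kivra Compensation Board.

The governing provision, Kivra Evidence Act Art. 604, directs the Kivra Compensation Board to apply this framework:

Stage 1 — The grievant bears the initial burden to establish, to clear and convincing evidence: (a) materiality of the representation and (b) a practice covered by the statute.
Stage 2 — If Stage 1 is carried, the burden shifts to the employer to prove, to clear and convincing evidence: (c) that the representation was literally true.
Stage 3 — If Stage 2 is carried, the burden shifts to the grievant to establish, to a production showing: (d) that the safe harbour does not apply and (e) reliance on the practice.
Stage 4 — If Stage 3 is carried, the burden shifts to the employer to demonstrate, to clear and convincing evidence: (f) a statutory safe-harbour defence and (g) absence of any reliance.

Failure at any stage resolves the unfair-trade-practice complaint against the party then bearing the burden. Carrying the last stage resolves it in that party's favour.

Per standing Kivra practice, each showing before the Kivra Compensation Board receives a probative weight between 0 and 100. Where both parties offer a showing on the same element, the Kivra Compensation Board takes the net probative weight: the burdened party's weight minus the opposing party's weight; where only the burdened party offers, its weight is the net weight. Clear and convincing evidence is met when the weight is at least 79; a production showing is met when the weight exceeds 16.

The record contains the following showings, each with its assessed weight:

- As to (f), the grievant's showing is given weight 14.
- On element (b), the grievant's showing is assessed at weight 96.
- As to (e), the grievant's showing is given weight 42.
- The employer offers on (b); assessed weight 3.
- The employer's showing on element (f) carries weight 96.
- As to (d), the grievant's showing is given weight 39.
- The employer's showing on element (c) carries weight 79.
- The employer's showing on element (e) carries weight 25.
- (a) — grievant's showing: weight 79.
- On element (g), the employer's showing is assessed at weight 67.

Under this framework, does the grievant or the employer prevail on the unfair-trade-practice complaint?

Stage 1 — burden on grievant; standard: clear and convincing evidence (weight is at least 79).
    (a): 79 ≥ 79 [met]
    (b): 96 − 3 = 93 ≥ 79 [met]
  The grievant carries Stage 1; the employer now bears the burden.
Stage 2 — burden on employer; standard: clear and convincing evidence (weight is at least 79).
    (c): 79 ≥ 79 [met]
  All elements met. The burden passes to the grievant.
Stage 3 — burden on grievant; standard: a production showing (weight exceeds 16).
    (d): 39 > 16 [met]
    (e): 42 − 25 = 17 > 16 [met]
  Stage 3 is satisfied; the onus moves to the employer.
Stage 4 — burden on employer; standard: clear and convincing evidence (weight is at least 79).
    (f): 96 − 14 = 82 ≥ 79 [met]
    (g): 67 < 79 [not met]
  Not every element is met, so the employer fails to carry Stage 4.
The analysis ends at Stage 4; the grievant prevails.

grievant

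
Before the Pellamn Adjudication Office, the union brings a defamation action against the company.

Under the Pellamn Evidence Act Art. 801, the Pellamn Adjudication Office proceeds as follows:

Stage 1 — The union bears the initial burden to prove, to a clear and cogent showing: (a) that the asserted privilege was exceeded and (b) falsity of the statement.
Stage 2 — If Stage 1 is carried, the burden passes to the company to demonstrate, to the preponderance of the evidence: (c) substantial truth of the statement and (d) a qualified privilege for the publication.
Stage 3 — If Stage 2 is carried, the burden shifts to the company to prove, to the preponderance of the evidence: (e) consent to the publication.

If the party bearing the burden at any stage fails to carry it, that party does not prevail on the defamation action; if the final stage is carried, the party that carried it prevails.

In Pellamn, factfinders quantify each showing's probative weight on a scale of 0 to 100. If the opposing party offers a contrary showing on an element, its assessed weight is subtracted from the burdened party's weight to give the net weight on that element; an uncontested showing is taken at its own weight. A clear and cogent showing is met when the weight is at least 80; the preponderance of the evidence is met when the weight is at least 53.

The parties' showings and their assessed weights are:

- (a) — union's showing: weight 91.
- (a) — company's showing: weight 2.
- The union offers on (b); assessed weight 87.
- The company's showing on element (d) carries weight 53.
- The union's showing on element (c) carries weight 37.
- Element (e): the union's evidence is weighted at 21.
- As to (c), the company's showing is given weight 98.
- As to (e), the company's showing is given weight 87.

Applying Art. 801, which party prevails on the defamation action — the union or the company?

Stage 1 (union, a clear and cogent showing, weight is at least 80): (a) net 91−2=89 ≥ 80 — meets; (b) 87 ≥ 80 — meets.
  All elements met. The burden passes to the company.
Stage 2 (company, the preponderance of the evidence, weight is at least 53): (c) net 98−37=61 ≥ 53 — meets; (d) 53 ≥ 53 — meets.
  Stage 2 carried; the burden remains with the company.
Stage 3 (company, the preponderance of the evidence, weight is at least 53): (e) net 87−21=66 ≥ 53 — meets.
  Stage 3 carried; the final stage is satisfied.
With every stage satisfied, the company prevails.

company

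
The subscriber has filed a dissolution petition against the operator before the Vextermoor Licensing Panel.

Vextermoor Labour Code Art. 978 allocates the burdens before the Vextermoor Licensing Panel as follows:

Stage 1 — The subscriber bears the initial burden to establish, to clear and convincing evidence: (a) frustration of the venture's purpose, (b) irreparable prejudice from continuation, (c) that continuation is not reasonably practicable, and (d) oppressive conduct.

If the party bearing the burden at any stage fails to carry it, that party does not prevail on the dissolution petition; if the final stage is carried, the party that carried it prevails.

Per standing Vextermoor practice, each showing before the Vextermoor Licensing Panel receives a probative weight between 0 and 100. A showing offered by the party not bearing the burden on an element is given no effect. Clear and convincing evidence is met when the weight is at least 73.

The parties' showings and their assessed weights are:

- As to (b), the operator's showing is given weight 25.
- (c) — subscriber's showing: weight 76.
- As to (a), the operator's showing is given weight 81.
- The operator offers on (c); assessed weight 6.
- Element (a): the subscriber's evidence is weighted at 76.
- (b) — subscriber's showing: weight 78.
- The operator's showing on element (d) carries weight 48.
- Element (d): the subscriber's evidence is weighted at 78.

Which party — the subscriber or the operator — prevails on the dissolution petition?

subscriber

Stage 1 (subscriber, clear and convincing evidence, weight is at least 73): (a) 76 (operator's 81 disregarded) ≥ 73 — meets; (b) 78 (operator's 25 disregarded) ≥ 73 — meets; (c) 76 (operator's 6 disregarded) ≥ 73 — meets; (d) 78 (operator's 48 disregarded) ≥ 73 — meets.
  The subscriber carries the last stage.
With every stage satisfied, the subscriber prevails.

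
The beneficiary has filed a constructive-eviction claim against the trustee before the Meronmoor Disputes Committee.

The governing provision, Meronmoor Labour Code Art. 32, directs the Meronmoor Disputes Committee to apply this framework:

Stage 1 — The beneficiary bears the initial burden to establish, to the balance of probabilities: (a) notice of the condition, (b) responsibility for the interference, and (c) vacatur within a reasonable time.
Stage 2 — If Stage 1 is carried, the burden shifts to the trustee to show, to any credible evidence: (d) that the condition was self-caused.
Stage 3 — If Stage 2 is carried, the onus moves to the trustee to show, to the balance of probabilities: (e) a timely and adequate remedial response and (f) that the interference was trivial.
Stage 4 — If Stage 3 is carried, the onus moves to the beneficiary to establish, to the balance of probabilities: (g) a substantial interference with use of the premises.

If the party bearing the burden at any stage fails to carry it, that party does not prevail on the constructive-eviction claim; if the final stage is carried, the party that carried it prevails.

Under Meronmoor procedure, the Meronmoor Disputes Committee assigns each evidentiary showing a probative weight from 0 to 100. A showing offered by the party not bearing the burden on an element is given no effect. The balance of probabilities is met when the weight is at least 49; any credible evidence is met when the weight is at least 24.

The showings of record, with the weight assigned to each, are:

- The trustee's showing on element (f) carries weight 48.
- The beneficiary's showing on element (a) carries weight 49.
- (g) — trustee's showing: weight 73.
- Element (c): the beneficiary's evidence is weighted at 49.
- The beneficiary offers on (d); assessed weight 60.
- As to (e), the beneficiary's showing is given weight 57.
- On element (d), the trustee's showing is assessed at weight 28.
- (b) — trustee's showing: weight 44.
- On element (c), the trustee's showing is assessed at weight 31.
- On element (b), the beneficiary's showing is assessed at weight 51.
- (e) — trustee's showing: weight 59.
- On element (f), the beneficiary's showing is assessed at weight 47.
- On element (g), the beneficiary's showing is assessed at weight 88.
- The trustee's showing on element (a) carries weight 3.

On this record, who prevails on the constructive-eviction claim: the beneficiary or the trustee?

beneficiary

Stage 1 (beneficiary, the balance of probabilities, weight is at least 49): (a) 49 (trustee's 3 disregarded) ≥ 49 — meets; (b) 51 (trustee's 44 disregarded) ≥ 49 — meets; (c) 49 (trustee's 31 disregarded) ≥ 49 — meets.
  All elements met. The burden passes to the trustee.
Stage 2 (trustee, any credible evidence, weight is at least 24): (d) 28 (beneficiary's 60 disregarded) ≥ 24 — meets.
  Stage 2 is satisfied; the trustee continues to bear the burden.
Stage 3 (trustee, the balance of probabilities, weight is at least 49): (e) 59 (beneficiary's 57 disregarded) ≥ 49 — meets; (f) 48 (beneficiary's 47 disregarded) < 49 — fails.
  The trustee does not carry Stage 3.
The analysis ends at Stage 3; the beneficiary prevails.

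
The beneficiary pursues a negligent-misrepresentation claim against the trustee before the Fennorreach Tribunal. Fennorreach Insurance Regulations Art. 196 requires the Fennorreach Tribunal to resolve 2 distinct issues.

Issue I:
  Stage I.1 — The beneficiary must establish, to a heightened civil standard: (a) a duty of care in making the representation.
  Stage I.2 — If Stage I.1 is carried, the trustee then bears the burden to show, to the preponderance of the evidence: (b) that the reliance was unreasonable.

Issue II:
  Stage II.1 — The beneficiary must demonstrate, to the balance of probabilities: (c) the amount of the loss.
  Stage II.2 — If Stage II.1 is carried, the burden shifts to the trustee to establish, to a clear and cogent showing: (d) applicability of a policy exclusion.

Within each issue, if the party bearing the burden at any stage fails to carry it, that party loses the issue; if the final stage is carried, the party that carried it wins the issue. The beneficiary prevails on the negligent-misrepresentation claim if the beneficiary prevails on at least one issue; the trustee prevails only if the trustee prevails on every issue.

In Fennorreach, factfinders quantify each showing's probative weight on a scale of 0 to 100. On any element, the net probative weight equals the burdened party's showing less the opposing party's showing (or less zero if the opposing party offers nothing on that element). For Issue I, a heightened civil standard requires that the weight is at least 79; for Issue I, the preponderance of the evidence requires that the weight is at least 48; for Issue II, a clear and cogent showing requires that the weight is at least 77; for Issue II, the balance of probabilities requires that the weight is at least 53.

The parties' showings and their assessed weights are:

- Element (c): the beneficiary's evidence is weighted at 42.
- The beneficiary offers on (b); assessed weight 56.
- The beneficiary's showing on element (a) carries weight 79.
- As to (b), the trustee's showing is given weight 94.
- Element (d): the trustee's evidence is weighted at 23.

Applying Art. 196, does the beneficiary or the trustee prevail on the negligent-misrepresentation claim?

— Issue I —
Stage I.1 (beneficiary, a heightened civil standard, weight is at least 79): (a) 79 ≥ 79 — meets.
  All elements met. The burden passes to the trustee.
Stage I.2 (trustee, the preponderance of the evidence, weight is at least 48): (b) net 94−56=38 < 48 — fails.
  Stage I.2 not carried; the trustee fails its burden.
The beneficiary prevails on this issue.
— Issue II —
Stage II.1 (beneficiary, the balance of probabilities, weight is at least 53): (c) 42 < 53 — fails.
  Not every element is met, so the beneficiary fails to carry Stage II.1.
The analysis ends at Stage II.1; the trustee prevails on this issue.
Per-issue: Issue I → beneficiary; Issue II → trustee. The beneficiary must prevail on at least one issue; overall, the beneficiary prevails.

beneficiary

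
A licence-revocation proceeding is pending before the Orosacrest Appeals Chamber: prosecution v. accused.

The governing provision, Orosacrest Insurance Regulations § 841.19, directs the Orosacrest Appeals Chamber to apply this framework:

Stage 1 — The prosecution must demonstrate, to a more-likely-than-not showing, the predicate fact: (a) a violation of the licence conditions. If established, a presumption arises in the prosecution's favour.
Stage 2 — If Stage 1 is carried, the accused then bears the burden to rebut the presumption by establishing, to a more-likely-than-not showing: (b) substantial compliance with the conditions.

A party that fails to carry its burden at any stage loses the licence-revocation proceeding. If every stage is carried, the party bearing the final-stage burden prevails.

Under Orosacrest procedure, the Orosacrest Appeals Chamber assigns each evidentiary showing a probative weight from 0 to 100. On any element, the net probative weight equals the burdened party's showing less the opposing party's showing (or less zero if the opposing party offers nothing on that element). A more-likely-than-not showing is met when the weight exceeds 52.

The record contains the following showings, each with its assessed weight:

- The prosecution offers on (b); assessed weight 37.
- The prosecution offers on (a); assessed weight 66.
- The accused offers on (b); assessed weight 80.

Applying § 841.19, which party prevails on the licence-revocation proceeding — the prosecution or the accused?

prosecution

At Stage 1 the prosecution must meet a more-likely-than-not showing (weight exceeds 52): on (a) the weight is 66, > 52, so (a) meets the standard.
  The prosecution carries Stage 1; the accused now bears the burden.
At Stage 2 the accused must meet a more-likely-than-not showing (weight exceeds 52): on (b) the weight is 80 less the opposing 37 gives net 43, ≤ 52, so (b) does not meet the standard.
  Not every element is met, so the accused fails to carry Stage 2.
So the prosecution prevails.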